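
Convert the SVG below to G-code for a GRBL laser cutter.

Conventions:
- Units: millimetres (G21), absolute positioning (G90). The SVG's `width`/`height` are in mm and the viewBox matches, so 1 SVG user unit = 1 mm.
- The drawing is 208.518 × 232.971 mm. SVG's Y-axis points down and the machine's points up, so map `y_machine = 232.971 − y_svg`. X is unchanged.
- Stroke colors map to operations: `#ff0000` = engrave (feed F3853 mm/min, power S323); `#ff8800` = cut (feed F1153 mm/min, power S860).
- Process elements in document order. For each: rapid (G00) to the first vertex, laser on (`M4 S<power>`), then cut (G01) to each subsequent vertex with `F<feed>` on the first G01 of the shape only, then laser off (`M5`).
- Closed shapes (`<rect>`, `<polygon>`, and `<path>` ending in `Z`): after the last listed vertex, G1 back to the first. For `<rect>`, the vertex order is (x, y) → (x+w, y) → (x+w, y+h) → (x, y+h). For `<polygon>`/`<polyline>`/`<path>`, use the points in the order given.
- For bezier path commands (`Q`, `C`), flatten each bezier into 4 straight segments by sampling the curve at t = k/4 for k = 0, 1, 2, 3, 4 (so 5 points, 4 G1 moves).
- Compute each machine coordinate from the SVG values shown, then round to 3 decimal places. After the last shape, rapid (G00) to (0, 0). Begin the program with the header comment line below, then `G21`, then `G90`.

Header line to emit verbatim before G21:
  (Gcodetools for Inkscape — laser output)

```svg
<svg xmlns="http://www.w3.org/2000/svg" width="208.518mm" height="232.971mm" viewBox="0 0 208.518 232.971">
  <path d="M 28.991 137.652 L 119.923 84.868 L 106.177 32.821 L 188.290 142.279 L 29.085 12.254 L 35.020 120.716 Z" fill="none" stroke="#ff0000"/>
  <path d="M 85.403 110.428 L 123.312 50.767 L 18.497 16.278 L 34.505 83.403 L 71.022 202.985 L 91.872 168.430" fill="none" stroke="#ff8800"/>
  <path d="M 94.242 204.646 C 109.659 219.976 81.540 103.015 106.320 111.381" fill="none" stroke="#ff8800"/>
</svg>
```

(Gcodetools for Inkscape — laser output)
G21
G90
G00 X28.991 Y95.319
M4 S323
G01 X119.923 Y148.103 F3853
G01 X106.177 Y200.150
G01 X188.290 Y90.692
G01 X29.085 Y220.717
G01 X35.020 Y112.255
G01 X28.991 Y95.319
M5
G00 X85.403 Y122.543
M4 S860
G01 X123.312 Y182.204 F1153
G01 X18.497 Y216.693
G01 X34.505 Y149.568
G01 X71.022 Y29.986
G01 X91.872 Y64.541
M5
G00 X94.242 Y28.325
M4 S860
G01 X99.149 Y37.607 F1153
G01 X96.770 Y72.346
G01 X96.147 Y108.391
G01 X106.320 Y121.590
M5
G00 X0.000 Y0.000

viewBox `0 0 208.518 232.971` with mm width/height → 1 unit = 1 mm. Flip: y_m = 232.971 − y_svg.

**Shape 1** — `<path>` closed polygon, stroke `#ff0000` → engrave (S323, F3853). Machine vertices: (28.991,95.319) → (119.923,148.103) → (106.177,200.150) → (188.290,90.692) → (29.085,220.717) → (35.020,112.255) → (28.991,95.319). Closed: final G1 returns to the first vertex.

**Shape 2** — `<path>` open polyline, stroke `#ff8800` → cut (S860, F1153). Machine vertices: (85.403,122.543) → (123.312,182.204) → (18.497,216.693) → (34.505,149.568) → (71.022,29.986) → (91.872,64.541). Open path.

**Shape 3** — `<path>` cubic bezier, stroke `#ff8800` → cut (S860, F1153). Control points (SVG): P0=(94.242,204.646), P1=(109.659,219.976), P2=(81.540,103.015), P3=(106.320,111.381); sampled at t=k/4. Machine vertices: (94.242,28.325) → (99.149,37.607) → (96.770,72.346) → (96.147,108.391) → (106.320,121.590). Open path.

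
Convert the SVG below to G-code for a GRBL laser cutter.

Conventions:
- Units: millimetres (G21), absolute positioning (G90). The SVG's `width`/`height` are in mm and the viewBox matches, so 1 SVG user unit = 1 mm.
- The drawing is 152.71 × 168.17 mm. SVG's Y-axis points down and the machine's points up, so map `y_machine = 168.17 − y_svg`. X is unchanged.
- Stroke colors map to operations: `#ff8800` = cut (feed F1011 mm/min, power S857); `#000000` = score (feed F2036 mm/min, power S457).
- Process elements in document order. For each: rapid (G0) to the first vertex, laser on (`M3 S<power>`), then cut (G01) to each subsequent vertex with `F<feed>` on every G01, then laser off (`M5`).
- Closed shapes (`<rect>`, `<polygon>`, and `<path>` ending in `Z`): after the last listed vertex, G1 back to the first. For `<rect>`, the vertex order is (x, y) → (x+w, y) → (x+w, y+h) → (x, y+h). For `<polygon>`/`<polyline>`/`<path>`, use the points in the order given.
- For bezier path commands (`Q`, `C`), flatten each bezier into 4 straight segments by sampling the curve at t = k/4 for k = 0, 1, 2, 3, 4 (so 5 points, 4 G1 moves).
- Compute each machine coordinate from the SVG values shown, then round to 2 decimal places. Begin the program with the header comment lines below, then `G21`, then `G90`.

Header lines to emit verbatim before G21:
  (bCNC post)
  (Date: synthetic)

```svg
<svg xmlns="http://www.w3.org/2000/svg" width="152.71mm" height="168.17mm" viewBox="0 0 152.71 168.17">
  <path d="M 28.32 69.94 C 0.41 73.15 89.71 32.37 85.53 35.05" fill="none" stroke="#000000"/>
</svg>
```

Since the viewBox matches the mm dimensions, user units are millimetres directly. The only transform is the Y-flip y_m = 168.17 − y_svg.

Shape 1 is a cubic bezier drawn with `<path>`. Its stroke #000000 means score at S457, F2036. After flipping Y the toolpath is (28.32,98.23) → (26.07,102.70) → (48.03,115.48) → (74.43,128.35) → (85.53,133.12).

(bCNC post)
(Date: synthetic)
G21
G90
G0 X28.32 Y98.23
M3 S457
G01 X26.07 Y102.70 F2036
G01 X48.03 Y115.48 F2036
G01 X74.43 Y128.35 F2036
G01 X85.53 Y133.12 F2036
M5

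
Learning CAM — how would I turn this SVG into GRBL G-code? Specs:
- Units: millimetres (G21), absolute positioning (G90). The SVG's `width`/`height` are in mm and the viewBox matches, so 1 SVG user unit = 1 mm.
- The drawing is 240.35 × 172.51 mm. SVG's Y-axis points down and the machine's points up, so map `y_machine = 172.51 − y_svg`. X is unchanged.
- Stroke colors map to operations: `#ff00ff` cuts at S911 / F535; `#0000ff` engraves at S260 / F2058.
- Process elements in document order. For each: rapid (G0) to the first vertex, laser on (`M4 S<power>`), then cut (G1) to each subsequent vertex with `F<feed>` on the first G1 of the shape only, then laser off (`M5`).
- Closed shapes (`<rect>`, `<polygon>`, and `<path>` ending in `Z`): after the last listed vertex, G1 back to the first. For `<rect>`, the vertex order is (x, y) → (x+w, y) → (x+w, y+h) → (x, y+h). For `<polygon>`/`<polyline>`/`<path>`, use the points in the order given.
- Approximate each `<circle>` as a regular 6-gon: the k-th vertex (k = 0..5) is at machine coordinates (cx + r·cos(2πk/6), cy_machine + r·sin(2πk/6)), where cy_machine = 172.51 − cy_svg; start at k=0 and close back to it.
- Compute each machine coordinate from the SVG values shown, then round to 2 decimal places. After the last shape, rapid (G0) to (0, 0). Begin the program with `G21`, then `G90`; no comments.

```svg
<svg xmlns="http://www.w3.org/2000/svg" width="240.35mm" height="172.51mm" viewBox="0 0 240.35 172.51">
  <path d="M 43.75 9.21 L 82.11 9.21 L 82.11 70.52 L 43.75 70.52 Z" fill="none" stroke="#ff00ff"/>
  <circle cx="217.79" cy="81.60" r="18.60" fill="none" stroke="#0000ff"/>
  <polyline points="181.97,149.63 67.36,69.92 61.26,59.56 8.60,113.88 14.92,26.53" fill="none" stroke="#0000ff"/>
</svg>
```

viewBox `0 0 240.35 172.51` with mm width/height → 1 unit = 1 mm. Flip: y_m = 172.51 − y_svg.

**Shape 1** — `<path>` rectangle, stroke `#ff00ff` → cut (S911, F535). Machine vertices: (43.75,163.30) → (82.11,163.30) → (82.11,101.99) → (43.75,101.99) → (43.75,163.30). Closed: final G1 returns to the first vertex.

**Shape 2** — `<circle>` circle, stroke `#0000ff` → engrave (S260, F2058). Machine vertices: (236.39,90.91) → (227.09,107.02) → (208.49,107.02) → (199.19,90.91) → (208.49,74.80) → (227.09,74.80) → (236.39,90.91). Closed: final G1 returns to the first vertex.

**Shape 3** — `<polyline>` open polyline, stroke `#0000ff` → engrave (S260, F2058). Machine vertices: (181.97,22.88) → (67.36,102.59) → (61.26,112.95) → (8.60,58.63) → (14.92,145.98). Open path.

G21
G90
G0 X43.75 Y163.30
M4 S911
G1 X82.11 Y163.30 F535
G1 X82.11 Y101.99
G1 X43.75 Y101.99
G1 X43.75 Y163.30
M5
G0 X236.39 Y90.91
M4 S260
G1 X227.09 Y107.02 F2058
G1 X208.49 Y107.02
G1 X199.19 Y90.91
G1 X208.49 Y74.80
G1 X227.09 Y74.80
G1 X236.39 Y90.91
M5
G0 X181.97 Y22.88
M4 S260
G1 X67.36 Y102.59 F2058
G1 X61.26 Y112.95
G1 X8.60 Y58.63
G1 X14.92 Y145.98
M5
G0 X0.00 Y0.00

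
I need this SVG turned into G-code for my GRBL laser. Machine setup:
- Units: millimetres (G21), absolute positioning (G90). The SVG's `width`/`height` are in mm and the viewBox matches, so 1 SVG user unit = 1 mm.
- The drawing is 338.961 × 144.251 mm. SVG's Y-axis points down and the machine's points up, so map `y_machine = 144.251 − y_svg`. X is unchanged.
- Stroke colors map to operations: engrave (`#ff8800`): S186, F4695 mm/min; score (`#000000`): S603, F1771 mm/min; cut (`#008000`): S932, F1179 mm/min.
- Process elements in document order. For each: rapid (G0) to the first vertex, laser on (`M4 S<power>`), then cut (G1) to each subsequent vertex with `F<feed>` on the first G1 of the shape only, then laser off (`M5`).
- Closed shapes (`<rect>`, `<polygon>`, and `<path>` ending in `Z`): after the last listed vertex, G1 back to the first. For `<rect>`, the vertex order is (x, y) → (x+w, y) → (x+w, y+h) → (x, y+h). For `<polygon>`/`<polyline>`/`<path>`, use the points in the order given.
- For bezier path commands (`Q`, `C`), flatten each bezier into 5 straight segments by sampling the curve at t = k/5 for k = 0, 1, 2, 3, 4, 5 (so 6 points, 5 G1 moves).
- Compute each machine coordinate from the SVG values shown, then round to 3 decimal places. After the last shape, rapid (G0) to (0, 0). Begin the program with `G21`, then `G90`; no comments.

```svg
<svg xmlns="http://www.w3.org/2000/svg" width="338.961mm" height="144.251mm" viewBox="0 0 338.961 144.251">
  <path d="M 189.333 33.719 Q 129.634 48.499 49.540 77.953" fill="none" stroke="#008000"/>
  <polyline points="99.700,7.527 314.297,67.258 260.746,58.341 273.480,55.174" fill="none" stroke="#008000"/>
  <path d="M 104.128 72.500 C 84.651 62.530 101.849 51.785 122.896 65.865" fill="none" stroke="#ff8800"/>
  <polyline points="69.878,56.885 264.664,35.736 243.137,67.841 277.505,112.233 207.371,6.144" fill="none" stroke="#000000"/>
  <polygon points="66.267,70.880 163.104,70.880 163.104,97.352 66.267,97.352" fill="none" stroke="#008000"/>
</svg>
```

Since the viewBox matches the mm dimensions, user units are millimetres directly. The only transform is the Y-flip y_m = 144.251 − y_svg.

Shape 1 is a quadratic bezier drawn with `<path>`. Its stroke #008000 means cut at S932, F1179. After flipping Y the toolpath is (189.333,110.532) → (164.638,104.033) → (138.311,96.360) → (110.352,87.513) → (80.762,77.493) → (49.540,66.298).

Shape 2 is a open polyline drawn with `<polyline>`. Its stroke #008000 means cut at S932, F1179. After flipping Y the toolpath is (99.700,136.724) → (314.297,76.993) → (260.746,85.910) → (273.480,89.077).

Shape 3 is a cubic bezier drawn with `<path>`. Its stroke #ff8800 means engrave at S186, F4695. After flipping Y the toolpath is (104.128,71.751) → (96.580,77.621) → (96.259,82.449) → (101.588,85.004) → (110.992,84.060) → (122.896,78.386).

Shape 4 is a open polyline drawn with `<polyline>`. Its stroke #000000 means score at S603, F1771. After flipping Y the toolpath is (69.878,87.366) → (264.664,108.515) → (243.137,76.410) → (277.505,32.018) → (207.371,138.107).

Shape 5 is a rectangle drawn with `<polygon>`. Its stroke #008000 means cut at S932, F1179. After flipping Y the toolpath is (66.267,73.371) → (163.104,73.371) → (163.104,46.899) → (66.267,46.899) → (66.267,73.371), returning to the start.

G21
G90
G0 X189.333 Y110.532
M4 S932
G1 X164.638 Y104.033 F1179
G1 X138.311 Y96.360
G1 X110.352 Y87.513
G1 X80.762 Y77.493
G1 X49.540 Y66.298
M5
G0 X99.700 Y136.724
M4 S932
G1 X314.297 Y76.993 F1179
G1 X260.746 Y85.910
G1 X273.480 Y89.077
M5
G0 X104.128 Y71.751
M4 S186
G1 X96.580 Y77.621 F4695
G1 X96.259 Y82.449
G1 X101.588 Y85.004
G1 X110.992 Y84.060
G1 X122.896 Y78.386
M5
G0 X69.878 Y87.366
M4 S603
G1 X264.664 Y108.515 F1771
G1 X243.137 Y76.410
G1 X277.505 Y32.018
G1 X207.371 Y138.107
M5
G0 X66.267 Y73.371
M4 S932
G1 X163.104 Y73.371 F1179
G1 X163.104 Y46.899
G1 X66.267 Y46.899
G1 X66.267 Y73.371
M5
G0 X0.000 Y0.000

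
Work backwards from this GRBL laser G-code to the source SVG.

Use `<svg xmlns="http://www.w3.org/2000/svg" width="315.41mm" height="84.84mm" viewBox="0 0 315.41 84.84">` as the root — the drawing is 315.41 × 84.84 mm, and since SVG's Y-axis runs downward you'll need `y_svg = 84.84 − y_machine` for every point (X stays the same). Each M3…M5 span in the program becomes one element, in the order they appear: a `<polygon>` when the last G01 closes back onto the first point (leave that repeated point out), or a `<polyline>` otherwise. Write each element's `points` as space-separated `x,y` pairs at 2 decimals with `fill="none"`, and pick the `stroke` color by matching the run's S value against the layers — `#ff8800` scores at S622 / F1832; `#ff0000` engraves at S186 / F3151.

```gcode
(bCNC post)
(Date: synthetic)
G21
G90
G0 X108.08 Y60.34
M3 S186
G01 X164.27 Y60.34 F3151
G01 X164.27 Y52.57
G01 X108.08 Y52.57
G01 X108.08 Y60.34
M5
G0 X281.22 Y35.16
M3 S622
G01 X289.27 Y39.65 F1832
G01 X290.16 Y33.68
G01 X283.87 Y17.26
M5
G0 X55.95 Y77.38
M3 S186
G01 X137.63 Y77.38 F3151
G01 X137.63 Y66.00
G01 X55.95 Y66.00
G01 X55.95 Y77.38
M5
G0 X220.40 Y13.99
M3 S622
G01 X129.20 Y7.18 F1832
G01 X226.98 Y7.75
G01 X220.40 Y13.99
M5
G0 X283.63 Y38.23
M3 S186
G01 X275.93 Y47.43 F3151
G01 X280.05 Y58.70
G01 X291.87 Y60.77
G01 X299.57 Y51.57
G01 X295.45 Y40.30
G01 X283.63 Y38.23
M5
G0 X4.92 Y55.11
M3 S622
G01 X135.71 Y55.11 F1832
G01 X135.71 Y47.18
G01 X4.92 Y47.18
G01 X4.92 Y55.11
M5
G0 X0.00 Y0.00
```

Each laser-on run becomes one SVG element. Flip Y back into SVG space with y_svg = 84.84 − y_machine.

Run 1: S186 ⇒ engrave layer `#ff0000`. The run returns to its start, so emit a `<polygon>` with points (Y-flipped): 108.08,24.50 164.27,24.50 164.27,32.27 108.08,32.27.

Run 2: power S622 maps to stroke `#ff8800` (score). The run is open, so emit a `<polyline>` with points (Y-flipped): 281.22,49.68 289.27,45.19 290.16,51.16 283.87,67.58.

Run 3: power S186 maps to stroke `#ff0000` (engrave). The run returns to its start, so emit a `<polygon>` with points (Y-flipped): 55.95,7.46 137.63,7.46 137.63,18.84 55.95,18.84.

Run 4: power S622 maps to stroke `#ff8800` (score). The run returns to its start, so emit a `<polygon>` with points (Y-flipped): 220.40,70.85 129.20,77.66 226.98,77.09.

Run 5: the run's S186 means `#ff0000` (engrave). The run returns to its start, so emit a `<polygon>` with points (Y-flipped): 283.63,46.61 275.93,37.41 280.05,26.14 291.87,24.07 299.57,33.27 295.45,44.54.

Run 6: the run's S622 means `#ff8800` (score). The run returns to its start, so emit a `<polygon>` with points (Y-flipped): 4.92,29.73 135.71,29.73 135.71,37.66 4.92,37.66.

<svg xmlns="http://www.w3.org/2000/svg" width="315.41mm" height="84.84mm" viewBox="0 0 315.41 84.84">
  <polygon points="108.08,24.50 164.27,24.50 164.27,32.27 108.08,32.27" fill="none" stroke="#ff0000"/>
  <polyline points="281.22,49.68 289.27,45.19 290.16,51.16 283.87,67.58" fill="none" stroke="#ff8800"/>
  <polygon points="55.95,7.46 137.63,7.46 137.63,18.84 55.95,18.84" fill="none" stroke="#ff0000"/>
  <polygon points="220.40,70.85 129.20,77.66 226.98,77.09" fill="none" stroke="#ff8800"/>
  <polygon points="283.63,46.61 275.93,37.41 280.05,26.14 291.87,24.07 299.57,33.27 295.45,44.54" fill="none" stroke="#ff0000"/>
  <polygon points="4.92,29.73 135.71,29.73 135.71,37.66 4.92,37.66" fill="none" stroke="#ff8800"/>
</svg>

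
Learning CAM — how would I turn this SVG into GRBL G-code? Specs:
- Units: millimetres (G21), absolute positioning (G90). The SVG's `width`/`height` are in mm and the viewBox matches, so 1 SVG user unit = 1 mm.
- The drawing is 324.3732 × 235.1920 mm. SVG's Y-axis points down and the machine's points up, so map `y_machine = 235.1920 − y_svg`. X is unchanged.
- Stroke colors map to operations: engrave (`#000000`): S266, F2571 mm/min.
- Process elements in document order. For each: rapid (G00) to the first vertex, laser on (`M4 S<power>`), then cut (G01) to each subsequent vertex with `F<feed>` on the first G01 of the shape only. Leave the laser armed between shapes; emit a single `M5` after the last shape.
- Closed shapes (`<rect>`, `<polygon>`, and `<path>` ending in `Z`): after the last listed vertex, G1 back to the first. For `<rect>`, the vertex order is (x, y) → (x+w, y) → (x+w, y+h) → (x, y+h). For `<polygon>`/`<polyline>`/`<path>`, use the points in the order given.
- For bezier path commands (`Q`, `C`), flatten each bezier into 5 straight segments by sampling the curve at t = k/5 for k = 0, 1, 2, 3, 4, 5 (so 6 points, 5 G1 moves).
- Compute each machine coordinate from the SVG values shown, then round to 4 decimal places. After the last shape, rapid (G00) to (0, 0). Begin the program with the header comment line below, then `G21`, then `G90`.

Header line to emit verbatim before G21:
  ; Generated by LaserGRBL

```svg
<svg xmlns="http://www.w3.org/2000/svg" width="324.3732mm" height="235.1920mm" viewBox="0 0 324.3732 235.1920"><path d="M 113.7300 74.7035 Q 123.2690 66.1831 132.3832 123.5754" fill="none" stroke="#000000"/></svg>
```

; Generated by LaserGRBL
G21
G90
G00 X113.7300 Y160.4885
M4 S266
G01 X117.5286 Y161.2602 F2571
G01 X121.2932 Y156.7588
G01 X125.0239 Y146.9844
G01 X128.7205 Y131.9370
G01 X132.3832 Y111.6166
M5
G00 X0.0000 Y0.0000

1 u = 1 mm; y_m = 235.1920 − y.

[1] `<path>` quadratic bezier, #000000→engrave S266 F2571: (113.7300,160.4885) → (117.5286,161.2602) → (121.2932,156.7588) → (125.0239,146.9844) → (128.7205,131.9370) → (132.3832,111.6166)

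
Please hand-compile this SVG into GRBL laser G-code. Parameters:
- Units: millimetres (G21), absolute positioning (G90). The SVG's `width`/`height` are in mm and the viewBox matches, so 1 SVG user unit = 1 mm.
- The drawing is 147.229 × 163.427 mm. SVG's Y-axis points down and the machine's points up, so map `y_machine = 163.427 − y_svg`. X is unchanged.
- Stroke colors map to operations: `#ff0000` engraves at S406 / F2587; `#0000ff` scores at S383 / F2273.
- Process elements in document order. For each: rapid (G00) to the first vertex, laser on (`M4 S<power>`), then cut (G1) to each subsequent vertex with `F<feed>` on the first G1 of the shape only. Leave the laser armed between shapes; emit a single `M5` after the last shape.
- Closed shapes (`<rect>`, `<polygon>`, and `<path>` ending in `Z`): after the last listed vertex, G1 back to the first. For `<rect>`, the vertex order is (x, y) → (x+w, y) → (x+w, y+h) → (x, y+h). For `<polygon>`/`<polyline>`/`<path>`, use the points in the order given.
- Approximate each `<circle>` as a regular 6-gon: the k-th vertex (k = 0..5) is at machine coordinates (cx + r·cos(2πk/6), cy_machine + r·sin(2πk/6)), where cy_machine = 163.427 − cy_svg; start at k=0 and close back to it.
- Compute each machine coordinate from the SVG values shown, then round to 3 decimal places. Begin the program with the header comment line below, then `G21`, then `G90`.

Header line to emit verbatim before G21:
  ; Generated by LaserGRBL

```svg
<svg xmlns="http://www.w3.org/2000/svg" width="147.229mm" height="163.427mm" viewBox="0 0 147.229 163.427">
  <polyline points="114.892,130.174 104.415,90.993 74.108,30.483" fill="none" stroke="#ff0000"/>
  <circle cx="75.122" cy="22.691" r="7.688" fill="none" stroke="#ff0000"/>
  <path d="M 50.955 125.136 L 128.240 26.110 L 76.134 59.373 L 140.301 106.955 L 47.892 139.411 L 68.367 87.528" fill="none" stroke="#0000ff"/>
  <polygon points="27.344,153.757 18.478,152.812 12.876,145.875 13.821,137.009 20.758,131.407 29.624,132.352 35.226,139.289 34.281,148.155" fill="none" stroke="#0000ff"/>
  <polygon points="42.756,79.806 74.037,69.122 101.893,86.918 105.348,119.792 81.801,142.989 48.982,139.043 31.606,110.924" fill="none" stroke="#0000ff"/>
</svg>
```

; Generated by LaserGRBL
G21
G90
G00 X114.892 Y33.253
M4 S406
G1 X104.415 Y72.434 F2587
G1 X74.108 Y132.944
G00 X82.810 Y140.736
M4 S406
G1 X78.966 Y147.394 F2587
G1 X71.278 Y147.394
G1 X67.434 Y140.736
G1 X71.278 Y134.078
G1 X78.966 Y134.078
G1 X82.810 Y140.736
G00 X50.955 Y38.291
M4 S383
G1 X128.240 Y137.317 F2273
G1 X76.134 Y104.054
G1 X140.301 Y56.472
G1 X47.892 Y24.016
G1 X68.367 Y75.899
G00 X27.344 Y9.670
M4 S383
G1 X18.478 Y10.615 F2273
G1 X12.876 Y17.552
G1 X13.821 Y26.418
G1 X20.758 Y32.020
G1 X29.624 Y31.075
G1 X35.226 Y24.138
G1 X34.281 Y15.272
G1 X27.344 Y9.670
G00 X42.756 Y83.621
M4 S383
G1 X74.037 Y94.305 F2273
G1 X101.893 Y76.509
G1 X105.348 Y43.635
G1 X81.801 Y20.438
G1 X48.982 Y24.384
G1 X31.606 Y52.503
G1 X42.756 Y83.621
M5

Since the viewBox matches the mm dimensions, user units are millimetres directly. The only transform is the Y-flip y_m = 163.427 − y_svg.

Shape 1 is a open polyline drawn with `<polyline>`. Its stroke #ff0000 means engrave at S406, F2587. After flipping Y the toolpath is (114.892,33.253) → (104.415,72.434) → (74.108,132.944).

Shape 2 is a circle drawn with `<circle>`. Its stroke #ff0000 means engrave at S406, F2587. After flipping Y the toolpath is (82.810,140.736) → (78.966,147.394) → (71.278,147.394) → (67.434,140.736) → (71.278,134.078) → (78.966,134.078) → (82.810,140.736), returning to the start.

Shape 3 is a open polyline drawn with `<path>`. Its stroke #0000ff means score at S383, F2273. After flipping Y the toolpath is (50.955,38.291) → (128.240,137.317) → (76.134,104.054) → (140.301,56.472) → (47.892,24.016) → (68.367,75.899).

Shape 4 is a regular polygon drawn with `<polygon>`. Its stroke #0000ff means score at S383, F2273. After flipping Y the toolpath is (27.344,9.670) → (18.478,10.615) → (12.876,17.552) → (13.821,26.418) → (20.758,32.020) → (29.624,31.075) → (35.226,24.138) → (34.281,15.272) → (27.344,9.670), returning to the start.

Shape 5 is a regular polygon drawn with `<polygon>`. Its stroke #0000ff means score at S383, F2273. After flipping Y the toolpath is (42.756,83.621) → (74.037,94.305) → (101.893,76.509) → (105.348,43.635) → (81.801,20.438) → (48.982,24.384) → (31.606,52.503) → (42.756,83.621), returning to the start.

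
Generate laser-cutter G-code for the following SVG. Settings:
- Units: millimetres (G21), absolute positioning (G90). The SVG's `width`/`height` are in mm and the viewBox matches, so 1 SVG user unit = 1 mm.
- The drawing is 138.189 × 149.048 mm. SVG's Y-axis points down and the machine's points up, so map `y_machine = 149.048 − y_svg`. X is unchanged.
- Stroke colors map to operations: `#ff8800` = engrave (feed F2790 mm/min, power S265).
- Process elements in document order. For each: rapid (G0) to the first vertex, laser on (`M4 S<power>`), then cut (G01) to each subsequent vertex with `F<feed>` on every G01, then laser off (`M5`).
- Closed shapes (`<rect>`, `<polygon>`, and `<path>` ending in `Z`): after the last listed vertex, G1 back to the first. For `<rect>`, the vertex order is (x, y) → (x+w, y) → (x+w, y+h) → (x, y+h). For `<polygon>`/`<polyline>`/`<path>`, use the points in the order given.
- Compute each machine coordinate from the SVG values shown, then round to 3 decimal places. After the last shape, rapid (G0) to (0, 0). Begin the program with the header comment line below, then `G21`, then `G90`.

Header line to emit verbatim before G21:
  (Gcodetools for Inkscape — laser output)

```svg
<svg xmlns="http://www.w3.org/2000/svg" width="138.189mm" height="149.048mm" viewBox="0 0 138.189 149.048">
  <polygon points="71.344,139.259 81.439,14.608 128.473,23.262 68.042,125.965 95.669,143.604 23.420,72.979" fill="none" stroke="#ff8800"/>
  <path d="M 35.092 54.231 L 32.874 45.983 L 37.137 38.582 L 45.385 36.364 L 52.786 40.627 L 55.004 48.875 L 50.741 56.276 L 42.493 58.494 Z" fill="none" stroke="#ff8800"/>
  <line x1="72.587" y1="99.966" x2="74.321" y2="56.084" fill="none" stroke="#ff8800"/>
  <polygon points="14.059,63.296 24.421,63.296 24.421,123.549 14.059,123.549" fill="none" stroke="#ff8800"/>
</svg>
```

viewBox `0 0 138.189 149.048` with mm width/height → 1 unit = 1 mm. Flip: y_m = 149.048 − y_svg.

**Shape 1** — `<polygon>` closed polygon, stroke `#ff8800` → engrave (S265, F2790). Machine vertices: (71.344,9.789) → (81.439,134.440) → (128.473,125.786) → (68.042,23.083) → (95.669,5.444) → (23.420,76.069) → (71.344,9.789). Closed: final G1 returns to the first vertex.

**Shape 2** — `<path>` regular polygon, stroke `#ff8800` → engrave (S265, F2790). Machine vertices: (35.092,94.817) → (32.874,103.065) → (37.137,110.466) → (45.385,112.684) → (52.786,108.421) → (55.004,100.173) → (50.741,92.772) → (42.493,90.554) → (35.092,94.817). Closed: final G1 returns to the first vertex.

**Shape 3** — `<line>` line segment, stroke `#ff8800` → engrave (S265, F2790). Machine vertices: (72.587,49.082) → (74.321,92.964). Open path.

**Shape 4** — `<polygon>` rectangle, stroke `#ff8800` → engrave (S265, F2790). Machine vertices: (14.059,85.752) → (24.421,85.752) → (24.421,25.499) → (14.059,25.499) → (14.059,85.752). Closed: final G1 returns to the first vertex.

(Gcodetools for Inkscape — laser output)
G21
G90
G0 X71.344 Y9.789
M4 S265
G01 X81.439 Y134.440 F2790
G01 X128.473 Y125.786 F2790
G01 X68.042 Y23.083 F2790
G01 X95.669 Y5.444 F2790
G01 X23.420 Y76.069 F2790
G01 X71.344 Y9.789 F2790
M5
G0 X35.092 Y94.817
M4 S265
G01 X32.874 Y103.065 F2790
G01 X37.137 Y110.466 F2790
G01 X45.385 Y112.684 F2790
G01 X52.786 Y108.421 F2790
G01 X55.004 Y100.173 F2790
G01 X50.741 Y92.772 F2790
G01 X42.493 Y90.554 F2790
G01 X35.092 Y94.817 F2790
M5
G0 X72.587 Y49.082
M4 S265
G01 X74.321 Y92.964 F2790
M5
G0 X14.059 Y85.752
M4 S265
G01 X24.421 Y85.752 F2790
G01 X24.421 Y25.499 F2790
G01 X14.059 Y25.499 F2790
G01 X14.059 Y85.752 F2790
M5
G0 X0.000 Y0.000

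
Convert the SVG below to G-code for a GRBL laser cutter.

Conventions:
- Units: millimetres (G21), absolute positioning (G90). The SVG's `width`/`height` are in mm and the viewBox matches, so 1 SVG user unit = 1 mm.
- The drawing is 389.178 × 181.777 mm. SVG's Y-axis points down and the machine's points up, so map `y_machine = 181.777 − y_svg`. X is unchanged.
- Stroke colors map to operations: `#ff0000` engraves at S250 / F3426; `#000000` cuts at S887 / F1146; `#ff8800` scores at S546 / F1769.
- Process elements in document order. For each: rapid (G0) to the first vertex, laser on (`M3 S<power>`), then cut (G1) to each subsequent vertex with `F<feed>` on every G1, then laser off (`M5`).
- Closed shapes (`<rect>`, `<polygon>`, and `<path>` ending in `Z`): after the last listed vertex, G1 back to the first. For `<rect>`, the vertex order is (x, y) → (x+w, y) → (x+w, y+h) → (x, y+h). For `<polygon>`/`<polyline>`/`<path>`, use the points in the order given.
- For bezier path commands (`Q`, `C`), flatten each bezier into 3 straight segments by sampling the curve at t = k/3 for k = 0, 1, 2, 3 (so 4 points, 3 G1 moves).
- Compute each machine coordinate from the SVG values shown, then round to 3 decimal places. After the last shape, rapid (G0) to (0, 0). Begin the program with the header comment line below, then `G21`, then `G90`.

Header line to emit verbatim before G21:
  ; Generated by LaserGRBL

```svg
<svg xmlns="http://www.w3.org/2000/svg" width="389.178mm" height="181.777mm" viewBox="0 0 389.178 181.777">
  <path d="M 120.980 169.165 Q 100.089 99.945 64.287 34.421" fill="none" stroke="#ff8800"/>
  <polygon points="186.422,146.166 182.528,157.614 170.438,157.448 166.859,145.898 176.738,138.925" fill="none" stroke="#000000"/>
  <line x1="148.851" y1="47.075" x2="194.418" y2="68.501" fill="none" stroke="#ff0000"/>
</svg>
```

viewBox `0 0 389.178 181.777` with mm width/height → 1 unit = 1 mm. Flip: y_m = 181.777 − y_svg.

**Shape 1** — `<path>` quadratic bezier, stroke `#ff8800` → score (S546, F1769). Control points (SVG): P0=(120.980,169.165), P1=(100.089,99.945), P2=(64.287,34.421); sampled at t=k/3. Machine vertices: (120.980,12.612) → (105.396,58.348) → (86.498,103.263) → (64.287,147.356). Open path.

**Shape 2** — `<polygon>` regular polygon, stroke `#000000` → cut (S887, F1146). Machine vertices: (186.422,35.611) → (182.528,24.163) → (170.438,24.329) → (166.859,35.879) → (176.738,42.852) → (186.422,35.611). Closed: final G1 returns to the first vertex.

**Shape 3** — `<line>` line segment, stroke `#ff0000` → engrave (S250, F3426). Machine vertices: (148.851,134.702) → (194.418,113.276). Open path.

; Generated by LaserGRBL
G21
G90
G0 X120.980 Y12.612
M3 S546
G1 X105.396 Y58.348 F1769
G1 X86.498 Y103.263 F1769
G1 X64.287 Y147.356 F1769
M5
G0 X186.422 Y35.611
M3 S887
G1 X182.528 Y24.163 F1146
G1 X170.438 Y24.329 F1146
G1 X166.859 Y35.879 F1146
G1 X176.738 Y42.852 F1146
G1 X186.422 Y35.611 F1146
M5
G0 X148.851 Y134.702
M3 S250
G1 X194.418 Y113.276 F3426
M5
G0 X0.000 Y0.000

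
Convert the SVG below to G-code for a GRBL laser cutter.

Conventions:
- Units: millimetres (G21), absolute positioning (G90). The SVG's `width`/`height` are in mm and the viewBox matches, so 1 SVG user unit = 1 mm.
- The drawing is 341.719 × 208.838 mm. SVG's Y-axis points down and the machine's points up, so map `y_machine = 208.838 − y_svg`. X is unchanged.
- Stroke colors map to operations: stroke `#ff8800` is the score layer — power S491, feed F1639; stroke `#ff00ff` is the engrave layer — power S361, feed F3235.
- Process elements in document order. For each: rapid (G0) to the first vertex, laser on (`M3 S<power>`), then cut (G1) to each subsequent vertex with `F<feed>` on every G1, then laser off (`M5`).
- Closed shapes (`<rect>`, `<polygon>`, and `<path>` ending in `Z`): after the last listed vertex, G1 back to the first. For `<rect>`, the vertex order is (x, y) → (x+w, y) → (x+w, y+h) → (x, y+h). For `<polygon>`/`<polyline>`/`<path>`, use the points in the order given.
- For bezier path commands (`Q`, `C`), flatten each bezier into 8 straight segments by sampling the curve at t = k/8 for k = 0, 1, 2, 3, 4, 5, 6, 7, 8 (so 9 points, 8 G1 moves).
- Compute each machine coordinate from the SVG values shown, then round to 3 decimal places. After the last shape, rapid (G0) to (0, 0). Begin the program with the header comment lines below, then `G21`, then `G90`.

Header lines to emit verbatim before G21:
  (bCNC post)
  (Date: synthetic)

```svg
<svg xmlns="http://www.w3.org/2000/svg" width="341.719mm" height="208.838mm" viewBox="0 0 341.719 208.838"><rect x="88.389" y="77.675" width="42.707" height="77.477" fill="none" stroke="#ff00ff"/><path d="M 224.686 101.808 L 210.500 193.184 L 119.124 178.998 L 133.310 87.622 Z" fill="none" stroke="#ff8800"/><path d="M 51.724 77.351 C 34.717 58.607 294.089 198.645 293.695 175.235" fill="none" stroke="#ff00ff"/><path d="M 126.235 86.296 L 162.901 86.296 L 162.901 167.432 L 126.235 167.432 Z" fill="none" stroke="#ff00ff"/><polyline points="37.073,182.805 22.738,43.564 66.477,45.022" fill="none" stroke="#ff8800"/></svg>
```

Since the viewBox matches the mm dimensions, user units are millimetres directly. The only transform is the Y-flip y_m = 208.838 − y_svg.

Shape 1 is a rectangle drawn with `<rect>`. Its stroke #ff00ff means engrave at S361, F3235. After flipping Y the toolpath is (88.389,131.163) → (131.096,131.163) → (131.096,53.686) → (88.389,53.686) → (88.389,131.163), returning to the start.

Shape 2 is a regular polygon drawn with `<path>`. Its stroke #ff8800 means score at S491, F1639. After flipping Y the toolpath is (224.686,107.030) → (210.500,15.654) → (119.124,29.840) → (133.310,121.216) → (224.686,107.030), returning to the start.

Shape 3 is a cubic bezier drawn with `<path>`. Its stroke #ff00ff means engrave at S361, F3235. After flipping Y the toolpath is (51.724,131.487) → (57.254,131.702) → (82.413,120.808) → (120.915,102.580) → (166.480,80.795) → (212.823,59.229) → (253.662,41.657) → (282.713,31.857) → (293.695,33.603).

Shape 4 is a rectangle drawn with `<path>`. Its stroke #ff00ff means engrave at S361, F3235. After flipping Y the toolpath is (126.235,122.542) → (162.901,122.542) → (162.901,41.406) → (126.235,41.406) → (126.235,122.542), returning to the start.

Shape 5 is a open polyline drawn with `<polyline>`. Its stroke #ff8800 means score at S491, F1639. After flipping Y the toolpath is (37.073,26.033) → (22.738,165.274) → (66.477,163.816).

(bCNC post)
(Date: synthetic)
G21
G90
G0 X88.389 Y131.163
M3 S361
G1 X131.096 Y131.163 F3235
G1 X131.096 Y53.686 F3235
G1 X88.389 Y53.686 F3235
G1 X88.389 Y131.163 F3235
M5
G0 X224.686 Y107.030
M3 S491
G1 X210.500 Y15.654 F1639
G1 X119.124 Y29.840 F1639
G1 X133.310 Y121.216 F1639
G1 X224.686 Y107.030 F1639
M5
G0 X51.724 Y131.487
M3 S361
G1 X57.254 Y131.702 F3235
G1 X82.413 Y120.808 F3235
G1 X120.915 Y102.580 F3235
G1 X166.480 Y80.795 F3235
G1 X212.823 Y59.229 F3235
G1 X253.662 Y41.657 F3235
G1 X282.713 Y31.857 F3235
G1 X293.695 Y33.603 F3235
M5
G0 X126.235 Y122.542
M3 S361
G1 X162.901 Y122.542 F3235
G1 X162.901 Y41.406 F3235
G1 X126.235 Y41.406 F3235
G1 X126.235 Y122.542 F3235
M5
G0 X37.073 Y26.033
M3 S491
G1 X22.738 Y165.274 F1639
G1 X66.477 Y163.816 F1639
M5
G0 X0.000 Y0.000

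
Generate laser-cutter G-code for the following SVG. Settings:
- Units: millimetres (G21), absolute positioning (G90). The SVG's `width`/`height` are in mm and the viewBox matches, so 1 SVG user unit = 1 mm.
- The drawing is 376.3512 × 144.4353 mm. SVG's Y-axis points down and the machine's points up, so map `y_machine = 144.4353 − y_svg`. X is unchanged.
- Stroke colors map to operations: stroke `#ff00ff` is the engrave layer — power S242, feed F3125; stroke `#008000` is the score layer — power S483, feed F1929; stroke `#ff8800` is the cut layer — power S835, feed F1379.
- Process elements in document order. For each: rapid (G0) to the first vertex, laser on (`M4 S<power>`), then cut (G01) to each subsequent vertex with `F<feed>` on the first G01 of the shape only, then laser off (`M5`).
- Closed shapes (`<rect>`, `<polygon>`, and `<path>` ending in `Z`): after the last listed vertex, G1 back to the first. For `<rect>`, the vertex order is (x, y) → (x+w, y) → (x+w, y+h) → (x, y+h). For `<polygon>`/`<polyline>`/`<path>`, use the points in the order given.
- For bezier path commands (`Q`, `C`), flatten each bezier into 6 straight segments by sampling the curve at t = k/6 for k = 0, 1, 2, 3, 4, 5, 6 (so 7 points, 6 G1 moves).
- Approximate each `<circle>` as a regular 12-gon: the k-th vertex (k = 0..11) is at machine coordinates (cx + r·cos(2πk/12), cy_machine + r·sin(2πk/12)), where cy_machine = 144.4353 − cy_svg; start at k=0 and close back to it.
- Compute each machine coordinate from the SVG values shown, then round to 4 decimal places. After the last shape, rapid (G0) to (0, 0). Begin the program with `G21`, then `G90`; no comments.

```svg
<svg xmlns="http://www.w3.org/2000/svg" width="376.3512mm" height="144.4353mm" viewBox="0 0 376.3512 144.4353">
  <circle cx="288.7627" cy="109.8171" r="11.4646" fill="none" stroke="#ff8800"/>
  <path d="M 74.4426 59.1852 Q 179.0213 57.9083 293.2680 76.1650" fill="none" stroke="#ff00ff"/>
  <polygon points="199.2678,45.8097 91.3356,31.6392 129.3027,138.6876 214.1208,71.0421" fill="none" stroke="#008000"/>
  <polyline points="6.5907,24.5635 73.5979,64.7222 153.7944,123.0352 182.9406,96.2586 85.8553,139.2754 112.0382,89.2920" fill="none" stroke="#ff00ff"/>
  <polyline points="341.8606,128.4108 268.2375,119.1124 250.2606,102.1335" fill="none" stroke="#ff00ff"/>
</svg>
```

G21
G90
G0 X300.2273 Y34.6182
M4 S835
G01 X298.6913 Y40.3505 F1379
G01 X294.4950 Y44.5468
G01 X288.7627 Y46.0828
G01 X283.0304 Y44.5468
G01 X278.8341 Y40.3505
G01 X277.2981 Y34.6182
G01 X278.8341 Y28.8859
G01 X283.0304 Y24.6896
G01 X288.7627 Y23.1536
G01 X294.4950 Y24.6896
G01 X298.6913 Y28.8859
G01 X300.2273 Y34.6182
M5
G0 X74.4426 Y85.2501
M4 S242
G01 X109.5707 Y85.1331 F3125
G01 X145.2360 Y83.9310
G01 X181.4383 Y81.6436
G01 X218.1778 Y78.2710
G01 X255.4543 Y73.8133
G01 X293.2680 Y68.2703
M5
G0 X199.2678 Y98.6256
M4 S483
G01 X91.3356 Y112.7961 F1929
G01 X129.3027 Y5.7477
G01 X214.1208 Y73.3932
G01 X199.2678 Y98.6256
M5
G0 X6.5907 Y119.8718
M4 S242
G01 X73.5979 Y79.7131 F3125
G01 X153.7944 Y21.4001
G01 X182.9406 Y48.1767
G01 X85.8553 Y5.1599
G01 X112.0382 Y55.1433
M5
G0 X341.8606 Y16.0245
M4 S242
G01 X268.2375 Y25.3229 F3125
G01 X250.2606 Y42.3018
M5
G0 X0.0000 Y0.0000

Since the viewBox matches the mm dimensions, user units are millimetres directly. The only transform is the Y-flip y_m = 144.4353 − y_svg.

Shape 1 is a circle drawn with `<circle>`. Its stroke #ff8800 means cut at S835, F1379. After flipping Y the toolpath is (300.2273,34.6182) → (298.6913,40.3505) → (294.4950,44.5468) → (288.7627,46.0828) → (283.0304,44.5468) → (278.8341,40.3505) → (277.2981,34.6182) → (278.8341,28.8859) → (283.0304,24.6896) → (288.7627,23.1536) → (294.4950,24.6896) → (298.6913,28.8859) → (300.2273,34.6182), returning to the start.

Shape 2 is a quadratic bezier drawn with `<path>`. Its stroke #ff00ff means engrave at S242, F3125. After flipping Y the toolpath is (74.4426,85.2501) → (109.5707,85.1331) → (145.2360,83.9310) → (181.4383,81.6436) → (218.1778,78.2710) → (255.4543,73.8133) → (293.2680,68.2703).

Shape 3 is a closed polygon drawn with `<polygon>`. Its stroke #008000 means score at S483, F1929. After flipping Y the toolpath is (199.2678,98.6256) → (91.3356,112.7961) → (129.3027,5.7477) → (214.1208,73.3932) → (199.2678,98.6256), returning to the start.

Shape 4 is a open polyline drawn with `<polyline>`. Its stroke #ff00ff means engrave at S242, F3125. After flipping Y the toolpath is (6.5907,119.8718) → (73.5979,79.7131) → (153.7944,21.4001) → (182.9406,48.1767) → (85.8553,5.1599) → (112.0382,55.1433).

Shape 5 is a open polyline drawn with `<polyline>`. Its stroke #ff00ff means engrave at S242, F3125. After flipping Y the toolpath is (341.8606,16.0245) → (268.2375,25.3229) → (250.2606,42.3018).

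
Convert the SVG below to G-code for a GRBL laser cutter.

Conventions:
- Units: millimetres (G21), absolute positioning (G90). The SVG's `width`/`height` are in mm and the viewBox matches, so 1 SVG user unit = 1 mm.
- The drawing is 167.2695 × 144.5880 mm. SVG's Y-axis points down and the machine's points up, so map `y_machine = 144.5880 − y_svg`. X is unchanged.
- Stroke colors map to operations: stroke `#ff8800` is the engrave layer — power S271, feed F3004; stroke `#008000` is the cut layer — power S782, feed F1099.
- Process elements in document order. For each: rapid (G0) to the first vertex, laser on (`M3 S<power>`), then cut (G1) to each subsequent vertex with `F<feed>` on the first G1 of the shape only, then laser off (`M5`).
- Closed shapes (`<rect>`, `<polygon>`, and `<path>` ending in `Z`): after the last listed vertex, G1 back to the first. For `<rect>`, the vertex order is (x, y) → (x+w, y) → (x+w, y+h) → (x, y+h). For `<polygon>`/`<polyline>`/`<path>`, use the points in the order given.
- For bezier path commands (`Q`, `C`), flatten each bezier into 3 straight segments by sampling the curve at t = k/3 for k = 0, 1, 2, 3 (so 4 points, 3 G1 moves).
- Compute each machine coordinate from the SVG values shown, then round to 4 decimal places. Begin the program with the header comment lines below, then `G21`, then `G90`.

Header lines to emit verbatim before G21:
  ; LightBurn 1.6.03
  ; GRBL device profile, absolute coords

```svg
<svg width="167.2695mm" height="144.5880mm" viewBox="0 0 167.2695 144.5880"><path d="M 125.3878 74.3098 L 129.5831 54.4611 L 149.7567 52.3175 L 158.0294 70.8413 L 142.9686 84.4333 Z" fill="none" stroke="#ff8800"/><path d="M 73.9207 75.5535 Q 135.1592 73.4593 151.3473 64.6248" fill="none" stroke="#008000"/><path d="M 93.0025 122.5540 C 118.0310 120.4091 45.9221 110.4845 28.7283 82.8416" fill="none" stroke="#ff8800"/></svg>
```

; LightBurn 1.6.03
; GRBL device profile, absolute coords
G21
G90
G0 X125.3878 Y70.2782
M3 S271
G1 X129.5831 Y90.1269 F3004
G1 X149.7567 Y92.2705
G1 X158.0294 Y73.7467
G1 X142.9686 Y60.1547
G1 X125.3878 Y70.2782
M5
G0 X73.9207 Y69.0345
M3 S782
G1 X109.7408 Y71.1796 F1099
G1 X135.5496 Y74.8225
G1 X151.3473 Y79.9632
M5
G0 X93.0025 Y22.0340
M3 S271
G1 X91.2834 Y27.1402 F3004
G1 X58.5956 Y39.6415
G1 X28.7283 Y61.7464
M5

1 u = 1 mm; y_m = 144.5880 − y.

[1] `<path>` regular polygon, #ff8800→engrave S271 F3004: (125.3878,70.2782) → (129.5831,90.1269) → (149.7567,92.2705) → (158.0294,73.7467) → (142.9686,60.1547) → (125.3878,70.2782) (closed)

[2] `<path>` quadratic bezier, #008000→cut S782 F1099: (73.9207,69.0345) → (109.7408,71.1796) → (135.5496,74.8225) → (151.3473,79.9632)

[3] `<path>` cubic bezier, #ff8800→engrave S271 F3004: (93.0025,22.0340) → (91.2834,27.1402) → (58.5956,39.6415) → (28.7283,61.7464)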